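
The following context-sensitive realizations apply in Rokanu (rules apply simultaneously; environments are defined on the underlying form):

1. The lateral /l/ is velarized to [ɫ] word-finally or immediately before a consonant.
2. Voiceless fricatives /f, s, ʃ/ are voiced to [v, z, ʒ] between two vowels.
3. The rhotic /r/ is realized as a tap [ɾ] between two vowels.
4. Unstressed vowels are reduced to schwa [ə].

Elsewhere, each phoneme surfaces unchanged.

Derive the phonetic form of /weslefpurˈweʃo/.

[wəsləfpərˈweʒə]

/w/ — not in any rule's target class → [w].
/e/ (between /w/ and /s/): in an unstressed syllable, so rule 4 applies → [ə].
/s/ — between /e/ and /l/; rule 2 does not apply here → [s].
/l/ (between /s/ and /e/) is in the target of rule 1 but the environment (word-finally or immediately before a consonant) is not met → [l].
/e/ — between /l/ and /f/, in an unstressed syllable — surfaces as [ə] (rule 4).
/f/ (between /e/ and /p/) fails the environment for rule 2, so it stays [f].
/p/ — not in any rule's target class → [p].
/u/ (between /p/ and /r/) occurs in an unstressed syllable → [ə] by rule 4.
/r/ (between /u/ and /w/) is in the target of rule 3 but the environment (between two vowels) is not met → [r].
/w/ stays [w].
/e/ — between /w/ and /ʃ/; rule 4 does not apply here → [e].
/ʃ/ — between /e/ and /o/, between two vowels — surfaces as [ʒ] (rule 2).
Rule 4 applies to /o/ (word-final: in an unstressed syllable) → [ə].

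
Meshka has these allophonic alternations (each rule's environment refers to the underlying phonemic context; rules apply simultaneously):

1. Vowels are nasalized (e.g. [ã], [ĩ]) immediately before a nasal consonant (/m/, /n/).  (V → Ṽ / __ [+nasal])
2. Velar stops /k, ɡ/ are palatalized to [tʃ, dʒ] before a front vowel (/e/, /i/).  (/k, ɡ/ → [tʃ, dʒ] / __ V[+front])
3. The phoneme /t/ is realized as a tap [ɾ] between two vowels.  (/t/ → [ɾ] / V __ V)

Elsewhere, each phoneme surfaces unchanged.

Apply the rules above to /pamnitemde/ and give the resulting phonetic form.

/p/ (word-initial): no rule targets it → [p].
/a/ meets the environment for rule 1 (before a nasal consonant) → [ã].
/m/ — not in any rule's target class → [m].
/n/ (between /m/ and /i/): no rule targets it → [n].
/i/ (between /n/ and /t/) is in the target of rule 1 but the environment (before a nasal consonant) is not met → [i].
/t/ (between /i/ and /e/) occurs between two vowels → [ɾ] by rule 3.
/e/ (between /t/ and /m/): before a nasal consonant, so rule 1 applies → [ẽ].
/m/ stays [m].
/d/ (between /m/ and /e/) is unaffected → [d].
/e/ (word-final) fails the environment for rule 1, so it stays [e].

[pãmniɾẽmde]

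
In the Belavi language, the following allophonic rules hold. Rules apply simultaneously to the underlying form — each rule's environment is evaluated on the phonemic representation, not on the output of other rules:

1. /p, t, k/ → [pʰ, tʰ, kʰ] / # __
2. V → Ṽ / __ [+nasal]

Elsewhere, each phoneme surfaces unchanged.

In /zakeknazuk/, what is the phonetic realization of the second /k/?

[k]

/k/ (between /e/ and /n/): rule 1 targets it, but not word-initially → unchanged [k].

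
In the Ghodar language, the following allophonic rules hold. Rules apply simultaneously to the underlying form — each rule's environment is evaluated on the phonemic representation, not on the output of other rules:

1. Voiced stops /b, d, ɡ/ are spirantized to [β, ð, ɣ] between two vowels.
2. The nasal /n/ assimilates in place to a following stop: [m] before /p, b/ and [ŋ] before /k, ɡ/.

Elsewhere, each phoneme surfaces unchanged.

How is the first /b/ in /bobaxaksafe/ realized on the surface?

[b]

/b/ — word-initial; rule 1 does not apply here → [b].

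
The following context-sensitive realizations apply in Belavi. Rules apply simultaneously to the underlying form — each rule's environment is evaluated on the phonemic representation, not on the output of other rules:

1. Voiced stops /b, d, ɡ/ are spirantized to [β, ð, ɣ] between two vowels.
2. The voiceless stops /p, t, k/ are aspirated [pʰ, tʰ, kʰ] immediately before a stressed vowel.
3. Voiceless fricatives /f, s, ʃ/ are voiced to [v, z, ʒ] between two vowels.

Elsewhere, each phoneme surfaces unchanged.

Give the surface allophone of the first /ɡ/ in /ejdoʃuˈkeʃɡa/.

[ɡ]

/ɡ/ — between /ʃ/ and /a/; rule 1 does not apply here → [ɡ].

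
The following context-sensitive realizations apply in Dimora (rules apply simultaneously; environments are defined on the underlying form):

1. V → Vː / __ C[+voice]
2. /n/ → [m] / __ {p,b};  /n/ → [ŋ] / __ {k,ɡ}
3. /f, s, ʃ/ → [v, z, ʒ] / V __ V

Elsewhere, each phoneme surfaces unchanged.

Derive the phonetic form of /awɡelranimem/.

[aːwɡeːlraːniːmeːm]

Rule 1 applies to /a/ (word-initial: before a voiced consonant) → [aː].
/w/ (between /a/ and /ɡ/) is unaffected → [w].
/ɡ/ (between /w/ and /e/) is unaffected → [ɡ].
/e/ (between /ɡ/ and /l/): before a voiced consonant, so rule 1 applies → [eː].
/l/ (between /e/ and /r/) is unaffected → [l].
/r/ (between /l/ and /a/): no rule targets it → [r].
Rule 1 applies to /a/ (between /r/ and /n/: before a voiced consonant) → [aː].
/n/ (between /a/ and /i/) fails the environment for rule 2, so it stays [n].
/i/ (between /n/ and /m/): before a voiced consonant, so rule 1 applies → [iː].
/m/ — not in any rule's target class → [m].
/e/ meets the environment for rule 1 (before a voiced consonant) → [eː].
/m/ (word-final): no rule targets it → [m].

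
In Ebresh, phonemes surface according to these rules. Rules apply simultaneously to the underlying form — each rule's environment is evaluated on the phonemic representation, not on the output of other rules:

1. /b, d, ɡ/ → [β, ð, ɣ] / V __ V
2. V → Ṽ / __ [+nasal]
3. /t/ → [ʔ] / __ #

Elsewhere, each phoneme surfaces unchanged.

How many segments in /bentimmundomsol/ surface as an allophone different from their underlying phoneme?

4

Segments that undergo a rule: /e/ → [ẽ] (rule 2); /i/ → [ĩ] (rule 2); /u/ → [ũ] (rule 2); /o/ → [õ] (rule 2).
All other segments surface unchanged.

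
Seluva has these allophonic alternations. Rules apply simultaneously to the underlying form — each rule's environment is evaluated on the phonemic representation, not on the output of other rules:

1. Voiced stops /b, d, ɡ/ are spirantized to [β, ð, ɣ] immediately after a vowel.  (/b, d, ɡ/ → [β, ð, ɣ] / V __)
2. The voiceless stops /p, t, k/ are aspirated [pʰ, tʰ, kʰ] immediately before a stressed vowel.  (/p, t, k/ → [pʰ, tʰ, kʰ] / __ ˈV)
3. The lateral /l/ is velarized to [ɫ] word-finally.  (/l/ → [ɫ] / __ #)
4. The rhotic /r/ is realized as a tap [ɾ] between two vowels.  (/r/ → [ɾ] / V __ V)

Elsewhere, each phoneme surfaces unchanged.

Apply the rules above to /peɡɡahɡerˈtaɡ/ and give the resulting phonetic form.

[peɣɡahɡerˈtʰaɣ]

/p/ (word-initial) is in the target of rule 2 but the environment (immediately before a stressed vowel) is not met → [p].
/ɡ/ (between /e/ and /ɡ/) occurs immediately after a vowel → [ɣ] by rule 1.
/ɡ/ (between /ɡ/ and /a/): rule 1 targets it, but not immediately after a vowel → unchanged [ɡ].
/ɡ/ (between /h/ and /e/): rule 1 targets it, but not immediately after a vowel → unchanged [ɡ].
/r/ — between /e/ and /t/; rule 4 does not apply here → [r].
Rule 2 applies to /t/ (between /r/ and /a/: immediately before a stressed vowel) → [tʰ].
/ɡ/ — word-final, immediately after a vowel — surfaces as [ɣ] (rule 1).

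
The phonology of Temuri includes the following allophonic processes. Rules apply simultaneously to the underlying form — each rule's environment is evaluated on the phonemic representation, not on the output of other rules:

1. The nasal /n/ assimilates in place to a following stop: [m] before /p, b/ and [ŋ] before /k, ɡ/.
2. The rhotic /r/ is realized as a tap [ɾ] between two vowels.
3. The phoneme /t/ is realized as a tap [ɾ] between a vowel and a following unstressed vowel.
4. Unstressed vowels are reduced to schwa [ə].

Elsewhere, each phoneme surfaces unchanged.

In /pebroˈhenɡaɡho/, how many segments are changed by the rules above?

5

Segments that undergo a rule: /e/ → [ə] (rule 4); /o/ → [ə] (rule 4); /n/ → [ŋ] (rule 1); /a/ → [ə] (rule 4); /o/ → [ə] (rule 4).
All other segments surface unchanged.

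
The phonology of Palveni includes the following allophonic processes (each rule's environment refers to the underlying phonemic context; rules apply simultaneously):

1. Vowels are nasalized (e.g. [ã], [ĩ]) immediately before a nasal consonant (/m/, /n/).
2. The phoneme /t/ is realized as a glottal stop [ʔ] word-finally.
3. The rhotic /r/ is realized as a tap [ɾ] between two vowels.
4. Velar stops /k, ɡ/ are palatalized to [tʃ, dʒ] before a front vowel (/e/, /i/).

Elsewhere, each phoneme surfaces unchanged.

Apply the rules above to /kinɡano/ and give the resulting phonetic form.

/k/ (word-initial) occurs before a front vowel → [tʃ] by rule 4.
/i/ (between /k/ and /n/): before a nasal consonant, so rule 1 applies → [ĩ].
/n/ stays [n].
/ɡ/ (between /n/ and /a/) fails the environment for rule 4, so it stays [ɡ].
/a/ (between /ɡ/ and /n/) occurs before a nasal consonant → [ã] by rule 1.
/n/ stays [n].
/o/ — word-final; rule 1 does not apply here → [o].

[tʃĩnɡãno]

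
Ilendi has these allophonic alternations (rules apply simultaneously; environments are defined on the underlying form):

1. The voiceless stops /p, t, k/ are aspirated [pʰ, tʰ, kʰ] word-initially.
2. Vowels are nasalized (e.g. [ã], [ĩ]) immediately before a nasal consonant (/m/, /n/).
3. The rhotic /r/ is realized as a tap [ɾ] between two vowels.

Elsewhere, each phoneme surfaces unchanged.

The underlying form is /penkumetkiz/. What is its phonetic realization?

[pʰẽnkũmetkiz]

/p/ meets the environment for rule 1 (word-initially) → [pʰ].
/e/ (between /p/ and /n/): before a nasal consonant, so rule 2 applies → [ẽ].
/n/ (between /e/ and /k/) is unaffected → [n].
/k/ — between /n/ and /u/; rule 1 does not apply here → [k].
Rule 2 applies to /u/ (between /k/ and /m/: before a nasal consonant) → [ũ].
/m/ stays [m].
/e/ (between /m/ and /t/) fails the environment for rule 2, so it stays [e].
/t/ (between /e/ and /k/) is in the target of rule 1 but the environment (word-initially) is not met → [t].
/k/ — between /t/ and /i/; rule 1 does not apply here → [k].
/i/ — between /k/ and /z/; rule 2 does not apply here → [i].
/z/ (word-final): no rule targets it → [z].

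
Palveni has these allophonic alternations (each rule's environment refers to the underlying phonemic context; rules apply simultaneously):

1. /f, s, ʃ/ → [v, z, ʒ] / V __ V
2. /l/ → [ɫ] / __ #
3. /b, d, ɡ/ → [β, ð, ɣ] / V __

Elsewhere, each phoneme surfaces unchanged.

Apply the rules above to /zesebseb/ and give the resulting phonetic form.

[zezeβseβ]

/z/ stays [z].
/e/ (between /z/ and /s/): no rule targets it → [e].
/s/ (between /e/ and /e/) occurs between two vowels → [z] by rule 1.
/e/ stays [e].
/b/ (between /e/ and /s/) occurs immediately after a vowel → [β] by rule 3.
/s/ (between /b/ and /e/) fails the environment for rule 1, so it stays [s].
/e/ — not in any rule's target class → [e].
/b/ — word-final, immediately after a vowel — surfaces as [β] (rule 3).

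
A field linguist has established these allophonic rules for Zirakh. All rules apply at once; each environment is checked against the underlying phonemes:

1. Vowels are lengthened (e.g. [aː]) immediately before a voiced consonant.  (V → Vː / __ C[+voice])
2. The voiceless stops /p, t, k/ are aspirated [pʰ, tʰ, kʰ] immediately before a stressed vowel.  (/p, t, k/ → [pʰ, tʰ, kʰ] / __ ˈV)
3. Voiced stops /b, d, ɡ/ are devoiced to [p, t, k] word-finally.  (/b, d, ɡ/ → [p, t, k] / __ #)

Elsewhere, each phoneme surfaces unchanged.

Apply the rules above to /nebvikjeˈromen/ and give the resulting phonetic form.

[neːbvikjeːˈroːmeːn]

/n/ — not in any rule's target class → [n].
/e/ (between /n/ and /b/): before a voiced consonant, so rule 1 applies → [eː].
/b/ — between /e/ and /v/; rule 3 does not apply here → [b].
/v/ — not in any rule's target class → [v].
/i/ — between /v/ and /k/; rule 1 does not apply here → [i].
/k/ (between /i/ and /j/) fails the environment for rule 2, so it stays [k].
/j/ (between /k/ and /e/): no rule targets it → [j].
/e/ (between /j/ and /r/) occurs before a voiced consonant → [eː] by rule 1.
/r/ stays [r].
/o/ (between /r/ and /m/) occurs before a voiced consonant → [oː] by rule 1.
/m/ (between /o/ and /e/) is unaffected → [m].
/e/ — between /m/ and /n/, before a voiced consonant — surfaces as [eː] (rule 1).
/n/ — not in any rule's target class → [n].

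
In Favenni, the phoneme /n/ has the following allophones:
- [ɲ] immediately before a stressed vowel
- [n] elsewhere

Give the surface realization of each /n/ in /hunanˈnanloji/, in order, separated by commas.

Occurrence 1 (position 3): no conditioning environment matches → elsewhere allophone [n].
Occurrence 2 (position 5): no conditioning environment matches → elsewhere allophone [n].
Occurrence 3 (position 6): immediately before a stressed vowel → [ɲ].
Occurrence 4 (position 8): no conditioning environment matches → elsewhere allophone [n].

[n], [n], [ɲ], [n]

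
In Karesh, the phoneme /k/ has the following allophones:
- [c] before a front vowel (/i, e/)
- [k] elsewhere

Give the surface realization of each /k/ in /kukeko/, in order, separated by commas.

Occurrence 1 (position 1): no conditioning environment matches → elsewhere allophone [k].
Occurrence 2 (position 3): before a front vowel → [c].
Occurrence 3 (position 5): no conditioning environment matches → elsewhere allophone [k].

[k], [c], [k]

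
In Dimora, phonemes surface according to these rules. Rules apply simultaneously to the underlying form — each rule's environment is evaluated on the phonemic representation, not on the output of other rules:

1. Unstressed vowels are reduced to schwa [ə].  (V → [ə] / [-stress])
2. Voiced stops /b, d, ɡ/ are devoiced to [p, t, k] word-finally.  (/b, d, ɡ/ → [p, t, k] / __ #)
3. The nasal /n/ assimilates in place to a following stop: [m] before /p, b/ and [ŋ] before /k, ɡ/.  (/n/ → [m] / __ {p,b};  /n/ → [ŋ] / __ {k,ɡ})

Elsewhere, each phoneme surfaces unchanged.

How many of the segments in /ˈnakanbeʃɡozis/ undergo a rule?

5

Segments that undergo a rule: /a/ → [ə] (rule 1); /n/ → [m] (rule 3); /e/ → [ə] (rule 1); /o/ → [ə] (rule 1); /i/ → [ə] (rule 1).
All other segments surface unchanged.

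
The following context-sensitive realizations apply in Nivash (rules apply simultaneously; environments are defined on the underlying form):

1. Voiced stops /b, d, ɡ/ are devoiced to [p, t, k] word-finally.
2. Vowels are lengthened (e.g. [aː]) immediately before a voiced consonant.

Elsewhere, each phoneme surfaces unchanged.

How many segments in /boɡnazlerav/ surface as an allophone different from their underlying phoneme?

Segments that undergo a rule: /o/ → [oː] (rule 2); /a/ → [aː] (rule 2); /e/ → [eː] (rule 2); /a/ → [aː] (rule 2).
All other segments surface unchanged.

4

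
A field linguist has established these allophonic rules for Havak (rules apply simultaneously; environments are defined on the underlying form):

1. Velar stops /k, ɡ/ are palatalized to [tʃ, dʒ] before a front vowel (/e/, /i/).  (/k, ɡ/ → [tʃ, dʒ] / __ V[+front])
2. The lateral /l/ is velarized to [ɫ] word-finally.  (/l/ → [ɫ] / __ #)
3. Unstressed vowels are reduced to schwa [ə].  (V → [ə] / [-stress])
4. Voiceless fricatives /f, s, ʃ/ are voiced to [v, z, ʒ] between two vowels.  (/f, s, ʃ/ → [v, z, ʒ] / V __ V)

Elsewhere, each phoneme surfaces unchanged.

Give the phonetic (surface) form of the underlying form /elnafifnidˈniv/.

/e/ (word-initial) occurs in an unstressed syllable → [ə] by rule 3.
/l/ — between /e/ and /n/; rule 2 does not apply here → [l].
/n/ (between /l/ and /a/) is unaffected → [n].
/a/ (between /n/ and /f/): in an unstressed syllable, so rule 3 applies → [ə].
/f/ meets the environment for rule 4 (between two vowels) → [v].
Rule 3 applies to /i/ (between /f/ and /f/: in an unstressed syllable) → [ə].
/f/ (between /i/ and /n/): rule 4 targets it, but not between two vowels → unchanged [f].
/n/ (between /f/ and /i/) is unaffected → [n].
/i/ meets the environment for rule 3 (in an unstressed syllable) → [ə].
/d/ (between /i/ and /n/): no rule targets it → [d].
/n/ stays [n].
/i/ (between /n/ and /v/): rule 3 targets it, but not in an unstressed syllable → unchanged [i].
/v/ (word-final): no rule targets it → [v].

[əlnəvəfnədˈniv]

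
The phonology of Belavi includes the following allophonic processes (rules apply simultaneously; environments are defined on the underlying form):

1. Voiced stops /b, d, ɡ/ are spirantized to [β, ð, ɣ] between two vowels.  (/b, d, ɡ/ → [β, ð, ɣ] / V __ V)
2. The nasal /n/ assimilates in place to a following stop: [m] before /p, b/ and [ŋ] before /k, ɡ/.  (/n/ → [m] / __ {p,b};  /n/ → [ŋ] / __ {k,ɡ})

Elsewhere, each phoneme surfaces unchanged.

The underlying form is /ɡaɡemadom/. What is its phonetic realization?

/ɡ/ (word-initial): rule 1 targets it, but not between two vowels → unchanged [ɡ].
/a/ stays [a].
Rule 1 applies to /ɡ/ (between /a/ and /e/: between two vowels) → [ɣ].
/e/ stays [e].
/m/ stays [m].
/a/ stays [a].
/d/ (between /a/ and /o/): between two vowels, so rule 1 applies → [ð].
/o/ stays [o].
/m/ stays [m].

[ɡaɣemaðom]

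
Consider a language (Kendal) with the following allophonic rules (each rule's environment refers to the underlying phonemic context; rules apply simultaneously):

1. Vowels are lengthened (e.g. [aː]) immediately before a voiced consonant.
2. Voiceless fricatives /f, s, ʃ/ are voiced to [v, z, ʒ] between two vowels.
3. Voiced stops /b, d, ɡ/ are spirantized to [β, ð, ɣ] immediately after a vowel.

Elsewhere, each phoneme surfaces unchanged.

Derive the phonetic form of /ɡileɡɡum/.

/ɡ/ (word-initial) is in the target of rule 3 but the environment (immediately after a vowel) is not met → [ɡ].
/i/ — between /ɡ/ and /l/, before a voiced consonant — surfaces as [iː] (rule 1).
/e/ — between /l/ and /ɡ/, before a voiced consonant — surfaces as [eː] (rule 1).
/ɡ/ (between /e/ and /ɡ/) occurs immediately after a vowel → [ɣ] by rule 3.
/ɡ/ (between /ɡ/ and /u/) fails the environment for rule 3, so it stays [ɡ].
/u/ — between /ɡ/ and /m/, before a voiced consonant — surfaces as [uː] (rule 1).

[ɡiːleːɣɡuːm]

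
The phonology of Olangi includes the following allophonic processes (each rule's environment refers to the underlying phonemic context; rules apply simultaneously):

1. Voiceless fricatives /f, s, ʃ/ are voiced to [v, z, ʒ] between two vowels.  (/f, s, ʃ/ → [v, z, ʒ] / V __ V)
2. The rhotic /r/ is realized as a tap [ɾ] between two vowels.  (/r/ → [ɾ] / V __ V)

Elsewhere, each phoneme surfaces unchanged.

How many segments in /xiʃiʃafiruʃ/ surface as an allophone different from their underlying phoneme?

4

Segments that undergo a rule: /ʃ/ → [ʒ] (rule 1); /ʃ/ → [ʒ] (rule 1); /f/ → [v] (rule 1); /r/ → [ɾ] (rule 2).
All other segments surface unchanged.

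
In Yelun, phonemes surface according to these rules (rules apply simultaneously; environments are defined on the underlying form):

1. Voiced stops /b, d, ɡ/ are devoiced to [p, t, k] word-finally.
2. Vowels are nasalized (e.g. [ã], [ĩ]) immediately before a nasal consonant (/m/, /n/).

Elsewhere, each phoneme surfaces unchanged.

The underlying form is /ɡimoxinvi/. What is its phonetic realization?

[ɡĩmoxĩnvi]

/ɡ/ (word-initial): rule 1 targets it, but not word-finally → unchanged [ɡ].
Rule 2 applies to /i/ (between /ɡ/ and /m/: before a nasal consonant) → [ĩ].
/m/ (between /i/ and /o/) is unaffected → [m].
/o/ (between /m/ and /x/) fails the environment for rule 2, so it stays [o].
/x/ (between /o/ and /i/) is unaffected → [x].
/i/ meets the environment for rule 2 (before a nasal consonant) → [ĩ].
/n/ — not in any rule's target class → [n].
/v/ — not in any rule's target class → [v].
/i/ (word-final) is in the target of rule 2 but the environment (before a nasal consonant) is not met → [i].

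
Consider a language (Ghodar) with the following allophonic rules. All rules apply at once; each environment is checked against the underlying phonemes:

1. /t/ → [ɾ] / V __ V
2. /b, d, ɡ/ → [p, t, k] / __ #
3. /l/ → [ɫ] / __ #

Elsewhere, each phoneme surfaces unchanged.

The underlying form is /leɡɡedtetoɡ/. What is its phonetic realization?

[leɡɡedteɾok]

/l/ (word-initial) is in the target of rule 3 but the environment (word-finally) is not met → [l].
/e/ (between /l/ and /ɡ/) is unaffected → [e].
/ɡ/ (between /e/ and /ɡ/) is in the target of rule 2 but the environment (word-finally) is not met → [ɡ].
/ɡ/ (between /ɡ/ and /e/) fails the environment for rule 2, so it stays [ɡ].
/e/ (between /ɡ/ and /d/): no rule targets it → [e].
/d/ (between /e/ and /t/) is in the target of rule 2 but the environment (word-finally) is not met → [d].
/t/ — between /d/ and /e/; rule 1 does not apply here → [t].
/e/ (between /t/ and /t/): no rule targets it → [e].
Rule 1 applies to /t/ (between /e/ and /o/: between two vowels) → [ɾ].
/o/ (between /t/ and /ɡ/): no rule targets it → [o].
/ɡ/ meets the environment for rule 2 (word-finally) → [k].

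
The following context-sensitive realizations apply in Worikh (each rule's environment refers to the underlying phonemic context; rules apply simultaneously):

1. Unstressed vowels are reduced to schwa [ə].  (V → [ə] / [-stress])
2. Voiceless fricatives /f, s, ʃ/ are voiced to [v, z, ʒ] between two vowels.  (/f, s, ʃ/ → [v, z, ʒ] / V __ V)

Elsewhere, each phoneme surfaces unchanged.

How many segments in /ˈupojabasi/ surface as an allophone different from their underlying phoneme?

5

Segments that undergo a rule: /o/ → [ə] (rule 1); /a/ → [ə] (rule 1); /a/ → [ə] (rule 1); /s/ → [z] (rule 2); /i/ → [ə] (rule 1).
All other segments surface unchanged.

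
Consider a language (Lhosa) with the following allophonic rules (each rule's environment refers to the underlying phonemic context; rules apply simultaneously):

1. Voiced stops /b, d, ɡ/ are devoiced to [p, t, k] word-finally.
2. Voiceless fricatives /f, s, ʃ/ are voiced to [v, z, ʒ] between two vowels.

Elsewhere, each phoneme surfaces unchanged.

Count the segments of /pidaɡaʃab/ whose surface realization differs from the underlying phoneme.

Segments that undergo a rule: /ʃ/ → [ʒ] (rule 2); /b/ → [p] (rule 1).
All other segments surface unchanged.

2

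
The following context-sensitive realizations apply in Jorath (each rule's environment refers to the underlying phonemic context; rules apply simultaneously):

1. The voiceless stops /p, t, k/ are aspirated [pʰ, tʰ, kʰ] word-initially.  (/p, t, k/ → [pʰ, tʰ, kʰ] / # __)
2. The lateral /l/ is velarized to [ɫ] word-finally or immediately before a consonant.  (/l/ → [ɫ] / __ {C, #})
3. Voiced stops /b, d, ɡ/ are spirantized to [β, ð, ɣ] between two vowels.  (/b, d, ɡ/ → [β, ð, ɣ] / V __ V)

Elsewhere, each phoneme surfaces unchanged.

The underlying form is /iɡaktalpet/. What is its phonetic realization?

/ɡ/ (between /i/ and /a/) occurs between two vowels → [ɣ] by rule 3.
/k/ — between /a/ and /t/; rule 1 does not apply here → [k].
/t/ (between /k/ and /a/): rule 1 targets it, but not word-initially → unchanged [t].
/l/ meets the environment for rule 2 (word-finally or immediately before a consonant) → [ɫ].
/p/ (between /l/ and /e/): rule 1 targets it, but not word-initially → unchanged [p].
/t/ — word-final; rule 1 does not apply here → [t].

[iɣaktaɫpet]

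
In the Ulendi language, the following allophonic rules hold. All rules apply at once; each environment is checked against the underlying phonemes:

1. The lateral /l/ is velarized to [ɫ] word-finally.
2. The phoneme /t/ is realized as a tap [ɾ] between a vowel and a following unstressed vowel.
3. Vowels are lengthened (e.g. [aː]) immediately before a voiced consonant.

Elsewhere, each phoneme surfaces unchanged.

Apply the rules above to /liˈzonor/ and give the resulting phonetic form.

/l/ (word-initial) is in the target of rule 1 but the environment (word-finally) is not met → [l].
/i/ — between /l/ and /z/, before a voiced consonant — surfaces as [iː] (rule 3).
/o/ — between /z/ and /n/, before a voiced consonant — surfaces as [oː] (rule 3).
/o/ — between /n/ and /r/, before a voiced consonant — surfaces as [oː] (rule 3).

[liːˈzoːnoːr]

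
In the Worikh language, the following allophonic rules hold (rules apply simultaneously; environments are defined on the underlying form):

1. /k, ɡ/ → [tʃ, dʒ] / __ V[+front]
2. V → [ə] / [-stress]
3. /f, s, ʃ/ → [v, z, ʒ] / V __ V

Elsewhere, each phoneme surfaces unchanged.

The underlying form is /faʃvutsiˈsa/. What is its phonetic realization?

[fəʃvətsəˈza]

/f/ (word-initial) fails the environment for rule 3, so it stays [f].
Rule 2 applies to /a/ (between /f/ and /ʃ/: in an unstressed syllable) → [ə].
/ʃ/ (between /a/ and /v/): rule 3 targets it, but not between two vowels → unchanged [ʃ].
/v/ (between /ʃ/ and /u/): no rule targets it → [v].
/u/ — between /v/ and /t/, in an unstressed syllable — surfaces as [ə] (rule 2).
/t/ stays [t].
/s/ (between /t/ and /i/) fails the environment for rule 3, so it stays [s].
/i/ meets the environment for rule 2 (in an unstressed syllable) → [ə].
/s/ (between /i/ and /a/) occurs between two vowels → [z] by rule 3.
/a/ (word-final): rule 2 targets it, but not in an unstressed syllable → unchanged [a].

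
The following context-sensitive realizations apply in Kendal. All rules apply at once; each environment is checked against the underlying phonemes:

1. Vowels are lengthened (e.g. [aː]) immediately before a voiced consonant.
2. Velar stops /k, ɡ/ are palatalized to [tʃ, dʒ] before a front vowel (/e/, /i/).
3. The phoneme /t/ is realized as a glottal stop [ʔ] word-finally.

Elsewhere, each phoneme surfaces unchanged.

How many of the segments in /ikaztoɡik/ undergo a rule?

3

Segments that undergo a rule: /a/ → [aː] (rule 1); /o/ → [oː] (rule 1); /ɡ/ → [dʒ] (rule 2).
All other segments surface unchanged.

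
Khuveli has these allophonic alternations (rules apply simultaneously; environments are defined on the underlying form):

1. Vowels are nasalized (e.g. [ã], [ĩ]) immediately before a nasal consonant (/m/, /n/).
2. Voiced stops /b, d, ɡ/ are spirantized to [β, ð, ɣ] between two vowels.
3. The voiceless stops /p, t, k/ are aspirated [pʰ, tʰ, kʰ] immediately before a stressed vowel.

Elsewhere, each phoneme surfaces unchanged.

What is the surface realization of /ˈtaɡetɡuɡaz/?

[ˈtʰaɣetɡuɣaz]

/t/ — word-initial, immediately before a stressed vowel — surfaces as [tʰ] (rule 3).
/a/ (between /t/ and /ɡ/): rule 1 targets it, but not before a nasal consonant → unchanged [a].
Rule 2 applies to /ɡ/ (between /a/ and /e/: between two vowels) → [ɣ].
/e/ — between /ɡ/ and /t/; rule 1 does not apply here → [e].
/t/ (between /e/ and /ɡ/) is in the target of rule 3 but the environment (immediately before a stressed vowel) is not met → [t].
/ɡ/ — between /t/ and /u/; rule 2 does not apply here → [ɡ].
/u/ (between /ɡ/ and /ɡ/) is in the target of rule 1 but the environment (before a nasal consonant) is not met → [u].
/ɡ/ meets the environment for rule 2 (between two vowels) → [ɣ].
/a/ (between /ɡ/ and /z/) is in the target of rule 1 but the environment (before a nasal consonant) is not met → [a].
/z/ (word-final): no rule targets it → [z].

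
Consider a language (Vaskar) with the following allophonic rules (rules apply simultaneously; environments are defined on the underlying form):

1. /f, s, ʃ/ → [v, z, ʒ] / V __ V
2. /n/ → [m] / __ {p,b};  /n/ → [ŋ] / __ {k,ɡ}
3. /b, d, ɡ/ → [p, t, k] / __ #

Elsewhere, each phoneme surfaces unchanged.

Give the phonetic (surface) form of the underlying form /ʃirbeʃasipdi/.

/ʃ/ (word-initial) fails the environment for rule 1, so it stays [ʃ].
/i/ — not in any rule's target class → [i].
/r/ — not in any rule's target class → [r].
/b/ (between /r/ and /e/): rule 3 targets it, but not word-finally → unchanged [b].
/e/ (between /b/ and /ʃ/) is unaffected → [e].
Rule 1 applies to /ʃ/ (between /e/ and /a/: between two vowels) → [ʒ].
/a/ (between /ʃ/ and /s/): no rule targets it → [a].
Rule 1 applies to /s/ (between /a/ and /i/: between two vowels) → [z].
/i/ (between /s/ and /p/): no rule targets it → [i].
/p/ (between /i/ and /d/): no rule targets it → [p].
/d/ (between /p/ and /i/) fails the environment for rule 3, so it stays [d].
/i/ — not in any rule's target class → [i].

[ʃirbeʒazipdi]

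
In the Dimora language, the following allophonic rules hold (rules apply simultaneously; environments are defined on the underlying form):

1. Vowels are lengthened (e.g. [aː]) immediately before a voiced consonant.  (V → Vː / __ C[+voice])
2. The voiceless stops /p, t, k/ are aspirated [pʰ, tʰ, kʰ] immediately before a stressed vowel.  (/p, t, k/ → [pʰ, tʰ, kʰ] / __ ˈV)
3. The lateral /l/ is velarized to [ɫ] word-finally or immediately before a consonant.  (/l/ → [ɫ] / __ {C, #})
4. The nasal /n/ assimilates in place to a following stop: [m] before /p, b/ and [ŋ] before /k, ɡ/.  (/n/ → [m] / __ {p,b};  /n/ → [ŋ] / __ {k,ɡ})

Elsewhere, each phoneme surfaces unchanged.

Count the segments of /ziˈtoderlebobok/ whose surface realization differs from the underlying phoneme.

Segments that undergo a rule: /t/ → [tʰ] (rule 2); /o/ → [oː] (rule 1); /e/ → [eː] (rule 1); /e/ → [eː] (rule 1); /o/ → [oː] (rule 1).
All other segments surface unchanged.

5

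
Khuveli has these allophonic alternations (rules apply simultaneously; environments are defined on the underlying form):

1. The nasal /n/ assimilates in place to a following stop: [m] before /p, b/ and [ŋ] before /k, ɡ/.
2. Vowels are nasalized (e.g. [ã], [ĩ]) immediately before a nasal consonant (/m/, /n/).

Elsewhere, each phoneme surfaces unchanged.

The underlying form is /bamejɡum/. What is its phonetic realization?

[bãmejɡũm]

/a/ (between /b/ and /m/): before a nasal consonant, so rule 2 applies → [ã].
/e/ (between /m/ and /j/) fails the environment for rule 2, so it stays [e].
Rule 2 applies to /u/ (between /ɡ/ and /m/: before a nasal consonant) → [ũ].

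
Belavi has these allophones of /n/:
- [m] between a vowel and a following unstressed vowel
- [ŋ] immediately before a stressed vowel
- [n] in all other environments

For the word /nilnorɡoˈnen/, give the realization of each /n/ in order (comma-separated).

Occurrence 1 (position 1): no conditioning environment matches → elsewhere allophone [n].
Occurrence 2 (position 4): no conditioning environment matches → elsewhere allophone [n].
Occurrence 3 (position 9): immediately before a stressed vowel → [ŋ].
Occurrence 4 (position 11): no conditioning environment matches → elsewhere allophone [n].

[n], [n], [ŋ], [n]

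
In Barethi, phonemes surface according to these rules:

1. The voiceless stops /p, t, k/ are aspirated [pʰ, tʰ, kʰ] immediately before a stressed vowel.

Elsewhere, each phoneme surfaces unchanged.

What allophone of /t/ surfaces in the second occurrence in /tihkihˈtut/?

[tʰ]

Rule 1 applies to /t/ (between /h/ and /u/: immediately before a stressed vowel) → [tʰ].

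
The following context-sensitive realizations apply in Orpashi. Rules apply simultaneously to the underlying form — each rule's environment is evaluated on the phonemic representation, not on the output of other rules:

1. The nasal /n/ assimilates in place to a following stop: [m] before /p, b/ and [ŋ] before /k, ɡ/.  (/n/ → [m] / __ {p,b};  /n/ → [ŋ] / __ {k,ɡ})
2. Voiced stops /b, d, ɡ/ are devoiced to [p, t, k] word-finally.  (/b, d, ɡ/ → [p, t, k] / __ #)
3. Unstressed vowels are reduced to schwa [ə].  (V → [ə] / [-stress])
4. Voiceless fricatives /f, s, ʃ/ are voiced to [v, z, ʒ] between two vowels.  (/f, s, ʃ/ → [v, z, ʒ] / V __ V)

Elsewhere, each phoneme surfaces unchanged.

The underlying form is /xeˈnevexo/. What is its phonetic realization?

[xəˈnevəxə]

/x/ (word-initial) is unaffected → [x].
/e/ (between /x/ and /n/): in an unstressed syllable, so rule 3 applies → [ə].
/n/ (between /e/ and /e/) is in the target of rule 1 but the environment (before a labial or velar stop) is not met → [n].
/e/ — between /n/ and /v/; rule 3 does not apply here → [e].
/v/ — not in any rule's target class → [v].
/e/ (between /v/ and /x/): in an unstressed syllable, so rule 3 applies → [ə].
/x/ — not in any rule's target class → [x].
/o/ (word-final): in an unstressed syllable, so rule 3 applies → [ə].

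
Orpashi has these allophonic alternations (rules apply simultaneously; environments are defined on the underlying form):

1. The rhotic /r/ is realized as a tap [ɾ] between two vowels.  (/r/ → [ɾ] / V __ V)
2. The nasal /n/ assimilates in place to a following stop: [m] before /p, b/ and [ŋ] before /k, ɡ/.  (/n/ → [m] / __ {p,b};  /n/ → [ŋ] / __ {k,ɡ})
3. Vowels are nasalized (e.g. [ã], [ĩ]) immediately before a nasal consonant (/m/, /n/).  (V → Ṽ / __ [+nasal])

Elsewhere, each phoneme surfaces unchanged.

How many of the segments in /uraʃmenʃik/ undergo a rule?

2

Segments that undergo a rule: /r/ → [ɾ] (rule 1); /e/ → [ẽ] (rule 3).
All other segments surface unchanged.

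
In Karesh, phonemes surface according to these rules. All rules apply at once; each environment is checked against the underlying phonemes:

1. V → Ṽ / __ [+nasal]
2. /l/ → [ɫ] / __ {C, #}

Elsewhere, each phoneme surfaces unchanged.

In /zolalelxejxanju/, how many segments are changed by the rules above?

2

Segments that undergo a rule: /l/ → [ɫ] (rule 2); /a/ → [ã] (rule 1).
All other segments surface unchanged.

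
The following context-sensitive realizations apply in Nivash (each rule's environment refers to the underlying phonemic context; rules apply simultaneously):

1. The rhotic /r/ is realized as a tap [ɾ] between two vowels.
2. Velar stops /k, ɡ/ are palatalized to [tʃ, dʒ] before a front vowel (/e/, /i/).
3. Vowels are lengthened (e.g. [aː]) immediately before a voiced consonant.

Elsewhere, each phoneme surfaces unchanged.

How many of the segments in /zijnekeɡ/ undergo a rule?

Segments that undergo a rule: /i/ → [iː] (rule 3); /k/ → [tʃ] (rule 2); /e/ → [eː] (rule 3).
All other segments surface unchanged.

3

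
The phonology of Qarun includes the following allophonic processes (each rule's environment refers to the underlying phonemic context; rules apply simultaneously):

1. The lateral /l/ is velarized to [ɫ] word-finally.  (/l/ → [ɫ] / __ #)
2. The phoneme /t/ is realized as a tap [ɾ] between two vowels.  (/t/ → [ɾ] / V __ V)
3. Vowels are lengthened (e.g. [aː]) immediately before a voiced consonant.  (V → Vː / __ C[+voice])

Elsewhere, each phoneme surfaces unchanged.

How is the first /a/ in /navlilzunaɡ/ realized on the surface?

/a/ — between /n/ and /v/, before a voiced consonant — surfaces as [aː] (rule 3).

[aː]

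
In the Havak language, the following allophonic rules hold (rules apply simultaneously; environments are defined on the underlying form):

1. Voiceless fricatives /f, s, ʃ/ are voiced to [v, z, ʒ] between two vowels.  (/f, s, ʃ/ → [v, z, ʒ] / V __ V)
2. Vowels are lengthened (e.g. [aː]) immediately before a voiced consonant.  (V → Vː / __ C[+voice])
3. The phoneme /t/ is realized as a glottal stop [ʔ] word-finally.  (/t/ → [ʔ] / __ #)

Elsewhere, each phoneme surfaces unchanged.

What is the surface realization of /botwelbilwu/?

/b/ stays [b].
/o/ — between /b/ and /t/; rule 2 does not apply here → [o].
/t/ (between /o/ and /w/) fails the environment for rule 3, so it stays [t].
/w/ — not in any rule's target class → [w].
Rule 2 applies to /e/ (between /w/ and /l/: before a voiced consonant) → [eː].
/l/ (between /e/ and /b/): no rule targets it → [l].
/b/ (between /l/ and /i/): no rule targets it → [b].
/i/ (between /b/ and /l/) occurs before a voiced consonant → [iː] by rule 2.
/l/ (between /i/ and /w/): no rule targets it → [l].
/w/ — not in any rule's target class → [w].
/u/ (word-final) is in the target of rule 2 but the environment (before a voiced consonant) is not met → [u].

[botweːlbiːlwu]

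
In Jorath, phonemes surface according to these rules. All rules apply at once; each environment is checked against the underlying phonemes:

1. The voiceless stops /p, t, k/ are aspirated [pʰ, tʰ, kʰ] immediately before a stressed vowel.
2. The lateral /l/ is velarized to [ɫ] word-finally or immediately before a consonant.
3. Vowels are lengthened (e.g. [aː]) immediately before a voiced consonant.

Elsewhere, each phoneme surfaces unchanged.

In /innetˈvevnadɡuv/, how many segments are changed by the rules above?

4

Segments that undergo a rule: /i/ → [iː] (rule 3); /e/ → [eː] (rule 3); /a/ → [aː] (rule 3); /u/ → [uː] (rule 3).
All other segments surface unchanged.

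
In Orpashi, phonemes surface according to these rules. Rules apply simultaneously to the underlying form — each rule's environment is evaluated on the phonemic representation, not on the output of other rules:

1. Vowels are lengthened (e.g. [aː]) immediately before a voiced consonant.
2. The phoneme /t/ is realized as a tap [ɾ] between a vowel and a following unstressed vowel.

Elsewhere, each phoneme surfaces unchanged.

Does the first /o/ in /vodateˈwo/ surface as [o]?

No

Rule 1 applies to /o/ (between /v/ and /d/: before a voiced consonant) → [oː].
The actual realization is [oː], not [o].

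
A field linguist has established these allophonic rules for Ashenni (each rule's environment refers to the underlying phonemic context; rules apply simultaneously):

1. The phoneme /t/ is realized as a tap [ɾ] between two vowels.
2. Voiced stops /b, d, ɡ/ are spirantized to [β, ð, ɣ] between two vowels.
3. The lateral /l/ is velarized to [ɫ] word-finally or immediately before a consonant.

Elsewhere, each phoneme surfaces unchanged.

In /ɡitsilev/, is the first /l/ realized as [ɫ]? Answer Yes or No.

/l/ (between /i/ and /e/): rule 3 targets it, but not word-finally or immediately before a consonant → unchanged [l].
The actual realization is [l], not [ɫ].

No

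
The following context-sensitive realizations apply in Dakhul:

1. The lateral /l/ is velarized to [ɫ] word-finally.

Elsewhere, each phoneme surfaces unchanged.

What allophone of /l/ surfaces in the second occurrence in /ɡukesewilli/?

/l/ (between /l/ and /i/) is in the target of rule 1 but the environment (word-finally) is not met → [l].

[l]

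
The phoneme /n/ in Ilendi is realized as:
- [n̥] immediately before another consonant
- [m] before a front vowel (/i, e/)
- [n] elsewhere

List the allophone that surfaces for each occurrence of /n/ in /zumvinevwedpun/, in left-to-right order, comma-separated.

Occurrence 1 (position 6): before a front vowel (/i, e/) → [m].
Occurrence 2 (position 14): no conditioning environment matches → elsewhere allophone [n].

[m], [n]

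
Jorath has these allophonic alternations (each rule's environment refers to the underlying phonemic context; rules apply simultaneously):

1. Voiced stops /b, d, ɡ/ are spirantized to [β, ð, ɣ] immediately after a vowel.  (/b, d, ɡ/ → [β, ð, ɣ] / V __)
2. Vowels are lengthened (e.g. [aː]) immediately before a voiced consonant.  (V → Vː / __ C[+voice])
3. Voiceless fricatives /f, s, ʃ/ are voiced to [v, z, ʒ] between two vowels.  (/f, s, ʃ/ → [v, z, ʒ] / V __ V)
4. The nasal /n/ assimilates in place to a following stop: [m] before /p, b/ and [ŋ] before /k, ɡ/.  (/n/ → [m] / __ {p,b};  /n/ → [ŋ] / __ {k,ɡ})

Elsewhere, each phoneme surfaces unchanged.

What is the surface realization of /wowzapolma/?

/w/ — not in any rule's target class → [w].
/o/ meets the environment for rule 2 (before a voiced consonant) → [oː].
/w/ (between /o/ and /z/): no rule targets it → [w].
/z/ — not in any rule's target class → [z].
/a/ (between /z/ and /p/) fails the environment for rule 2, so it stays [a].
/p/ (between /a/ and /o/): no rule targets it → [p].
/o/ (between /p/ and /l/): before a voiced consonant, so rule 2 applies → [oː].
/l/ — not in any rule's target class → [l].
/m/ (between /l/ and /a/): no rule targets it → [m].
/a/ (word-final): rule 2 targets it, but not before a voiced consonant → unchanged [a].

[woːwzapoːlma]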